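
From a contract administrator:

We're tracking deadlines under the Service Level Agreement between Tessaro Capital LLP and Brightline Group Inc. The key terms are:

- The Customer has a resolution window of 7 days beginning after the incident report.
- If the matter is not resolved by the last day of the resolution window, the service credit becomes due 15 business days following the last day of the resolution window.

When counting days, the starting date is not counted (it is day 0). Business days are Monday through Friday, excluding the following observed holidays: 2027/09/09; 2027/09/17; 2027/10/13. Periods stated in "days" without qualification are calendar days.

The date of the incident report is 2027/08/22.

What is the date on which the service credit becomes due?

2027/09/21

The last day of the resolution window: 7 calendar days after 2027/08/22 is 2027/08/29.
The date on which the service credit becomes due: counting 15 business days from Sunday, 2027/08/29 (Aug 30, Aug 31, Sep 1, Sep 2, …, Sep 16, Sep 20, Sep 21, skipping weekends and the listed holidays on Sep 9, Sep 17) reaches Tuesday, 2027/09/21.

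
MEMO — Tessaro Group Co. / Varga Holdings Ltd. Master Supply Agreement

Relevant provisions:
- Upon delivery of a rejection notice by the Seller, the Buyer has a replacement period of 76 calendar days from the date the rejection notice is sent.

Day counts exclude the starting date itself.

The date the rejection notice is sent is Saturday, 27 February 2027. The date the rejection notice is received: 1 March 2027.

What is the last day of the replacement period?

14 May 2027

The last day of the replacement period: 27 February 2027 + 76 days = 14 May 2027.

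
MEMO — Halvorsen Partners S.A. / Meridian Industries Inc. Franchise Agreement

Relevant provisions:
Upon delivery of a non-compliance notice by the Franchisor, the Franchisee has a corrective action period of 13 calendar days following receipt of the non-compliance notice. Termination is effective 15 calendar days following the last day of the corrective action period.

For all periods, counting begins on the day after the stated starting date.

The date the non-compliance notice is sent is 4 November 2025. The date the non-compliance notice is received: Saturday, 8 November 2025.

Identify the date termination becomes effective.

The last day of the corrective action period: 8 November 2025 + 13 days = 21 November 2025.
The date termination becomes effective: 21 November 2025 + 15 days = 6 December 2025.

6 December 2025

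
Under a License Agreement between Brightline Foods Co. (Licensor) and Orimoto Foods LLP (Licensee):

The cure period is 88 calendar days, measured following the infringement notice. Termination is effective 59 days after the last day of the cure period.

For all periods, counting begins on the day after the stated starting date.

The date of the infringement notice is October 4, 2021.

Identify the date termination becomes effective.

The last day of the cure period: 88 calendar days after October 4, 2021 is December 31, 2021.
The date termination becomes effective: December 31, 2021 + 59 days = February 28, 2022.

February 28, 2022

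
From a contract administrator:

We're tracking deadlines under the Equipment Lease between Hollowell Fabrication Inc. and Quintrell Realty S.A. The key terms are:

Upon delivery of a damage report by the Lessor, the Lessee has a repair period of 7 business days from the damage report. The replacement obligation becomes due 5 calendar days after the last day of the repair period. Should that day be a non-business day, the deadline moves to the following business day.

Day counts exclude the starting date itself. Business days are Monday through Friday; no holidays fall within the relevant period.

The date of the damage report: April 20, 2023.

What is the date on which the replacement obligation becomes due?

May 8, 2023

The last day of the repair period: 7 business days after Thursday, April 20, 2023, skipping weekends — Apr 21, Apr 24, Apr 25, Apr 26, Apr 27, Apr 28, May 1 — lands on Monday, May 1, 2023.
The date on which the replacement obligation becomes due: 5 calendar days after May 1, 2023 is May 6, 2023. That falls on a Saturday, so it rolls to the next business day, Monday, May 8, 2023.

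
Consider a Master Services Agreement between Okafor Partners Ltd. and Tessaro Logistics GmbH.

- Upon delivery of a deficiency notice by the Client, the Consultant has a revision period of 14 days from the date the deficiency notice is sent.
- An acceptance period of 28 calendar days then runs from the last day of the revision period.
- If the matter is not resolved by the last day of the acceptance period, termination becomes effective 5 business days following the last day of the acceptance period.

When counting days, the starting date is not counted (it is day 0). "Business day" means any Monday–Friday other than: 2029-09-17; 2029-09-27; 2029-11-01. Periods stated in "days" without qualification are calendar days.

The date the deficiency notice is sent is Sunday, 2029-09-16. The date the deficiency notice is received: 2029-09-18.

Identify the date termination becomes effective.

The last day of the revision period: 2029-09-16 + 14 days = 2029-09-30.
Adding 28 calendar days to 2029-09-30 gives 2029-10-28, which is the last day of the acceptance period.
From Sunday, 2029-10-28, 5 business days (Oct 29, Oct 30, Oct 31, Nov 2, Nov 5, skipping weekends and the listed holiday on Nov 1) brings us to Monday, 2029-11-05, which is the date termination becomes effective.

2029-11-05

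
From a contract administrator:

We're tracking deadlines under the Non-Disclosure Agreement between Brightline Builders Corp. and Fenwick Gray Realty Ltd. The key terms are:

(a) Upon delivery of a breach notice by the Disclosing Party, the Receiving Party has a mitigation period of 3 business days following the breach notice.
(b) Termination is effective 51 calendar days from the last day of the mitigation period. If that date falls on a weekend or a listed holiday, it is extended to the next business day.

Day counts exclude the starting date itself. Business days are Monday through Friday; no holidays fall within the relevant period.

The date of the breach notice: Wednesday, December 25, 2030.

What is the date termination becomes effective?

The last day of the mitigation period: 3 business days after Wednesday, December 25, 2030, skipping weekends — Dec 26, Dec 27, Dec 30 — lands on Monday, December 30, 2030.
Adding 51 calendar days to December 30, 2030 gives February 19, 2031, which is the date termination becomes effective. February 19, 2031 is a Wednesday, so no roll-forward applies.

February 19, 2031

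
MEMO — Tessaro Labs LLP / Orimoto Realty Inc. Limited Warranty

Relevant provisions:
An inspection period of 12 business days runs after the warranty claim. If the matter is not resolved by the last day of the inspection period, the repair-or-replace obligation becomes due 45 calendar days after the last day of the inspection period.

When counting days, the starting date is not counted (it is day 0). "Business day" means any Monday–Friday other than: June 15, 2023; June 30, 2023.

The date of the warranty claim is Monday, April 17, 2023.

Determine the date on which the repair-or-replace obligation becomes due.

June 17, 2023

The last day of the inspection period: 12 business days after Monday, April 17, 2023, skipping weekends — Apr 18, Apr 19, Apr 20, Apr 21, …, May 1, May 2, May 3 — lands on Wednesday, May 3, 2023.
Adding 45 calendar days to May 3, 2023 gives June 17, 2023, which is the date on which the repair-or-replace obligation becomes due.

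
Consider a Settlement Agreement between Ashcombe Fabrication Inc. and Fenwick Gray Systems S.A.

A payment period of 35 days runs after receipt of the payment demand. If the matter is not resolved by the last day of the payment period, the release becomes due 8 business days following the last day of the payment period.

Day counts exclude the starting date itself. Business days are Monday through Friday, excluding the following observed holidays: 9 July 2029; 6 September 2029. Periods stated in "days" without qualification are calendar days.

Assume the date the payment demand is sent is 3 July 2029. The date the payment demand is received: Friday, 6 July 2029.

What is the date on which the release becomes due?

The last day of the payment period: 6 July 2029 + 35 days = 10 August 2029.
The date on which the release becomes due: counting 8 business days from Friday, 10 August 2029 (Aug 13, Aug 14, Aug 15, Aug 16, Aug 17, Aug 20, Aug 21, Aug 22, skipping weekends) reaches Wednesday, 22 August 2029.

22 August 2029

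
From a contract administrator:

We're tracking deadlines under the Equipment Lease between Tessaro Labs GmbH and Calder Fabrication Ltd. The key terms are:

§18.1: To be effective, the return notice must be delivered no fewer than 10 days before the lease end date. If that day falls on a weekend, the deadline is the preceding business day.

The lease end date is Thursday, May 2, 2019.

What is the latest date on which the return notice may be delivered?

May 2, 2019 minus 10 days is April 22, 2019. That is a Monday, so no adjustment is needed.

April 22, 2019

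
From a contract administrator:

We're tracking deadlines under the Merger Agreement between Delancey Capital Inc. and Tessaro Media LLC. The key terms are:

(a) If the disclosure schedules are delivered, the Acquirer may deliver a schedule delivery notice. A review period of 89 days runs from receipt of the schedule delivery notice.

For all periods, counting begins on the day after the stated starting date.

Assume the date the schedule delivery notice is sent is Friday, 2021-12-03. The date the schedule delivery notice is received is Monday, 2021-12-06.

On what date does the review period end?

2022-03-05

The last day of the review period: 89 calendar days after 2021-12-06 is 2022-03-05.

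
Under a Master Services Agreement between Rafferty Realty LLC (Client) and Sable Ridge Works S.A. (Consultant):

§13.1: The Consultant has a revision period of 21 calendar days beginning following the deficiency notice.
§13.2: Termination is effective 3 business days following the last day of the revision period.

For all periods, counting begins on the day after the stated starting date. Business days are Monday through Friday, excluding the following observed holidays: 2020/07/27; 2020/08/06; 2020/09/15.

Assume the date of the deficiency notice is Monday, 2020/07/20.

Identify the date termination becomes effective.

2020/08/13

The last day of the revision period: 2020/07/20 + 21 days = 2020/08/10.
From Monday, 2020/08/10, 3 business days (Aug 11, Aug 12, Aug 13, skipping weekends) brings us to Thursday, 2020/08/13, which is the date termination becomes effective.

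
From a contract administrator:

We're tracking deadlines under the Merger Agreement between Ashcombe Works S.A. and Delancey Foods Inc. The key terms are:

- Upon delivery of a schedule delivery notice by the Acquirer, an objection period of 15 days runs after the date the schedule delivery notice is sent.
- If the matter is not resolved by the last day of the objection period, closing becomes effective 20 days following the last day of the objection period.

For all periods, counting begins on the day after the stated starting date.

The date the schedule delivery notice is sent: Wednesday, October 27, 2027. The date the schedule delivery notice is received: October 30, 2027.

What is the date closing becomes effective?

Adding 15 calendar days to October 27, 2027 gives November 11, 2027, which is the last day of the objection period.
Adding 20 calendar days to November 11, 2027 gives December 1, 2027, which is the date closing becomes effective.

December 1, 2027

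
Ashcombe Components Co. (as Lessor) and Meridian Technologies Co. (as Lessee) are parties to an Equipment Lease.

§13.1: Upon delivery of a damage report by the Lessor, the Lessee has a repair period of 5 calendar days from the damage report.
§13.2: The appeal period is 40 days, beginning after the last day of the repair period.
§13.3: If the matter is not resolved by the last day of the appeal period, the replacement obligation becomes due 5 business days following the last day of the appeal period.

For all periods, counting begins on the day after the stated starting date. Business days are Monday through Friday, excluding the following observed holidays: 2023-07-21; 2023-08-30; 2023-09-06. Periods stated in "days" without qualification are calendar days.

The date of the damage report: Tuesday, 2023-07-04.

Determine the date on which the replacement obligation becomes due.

2023-08-25

The last day of the repair period: 2023-07-04 + 5 days = 2023-07-09.
The last day of the appeal period: 40 calendar days after 2023-07-09 is 2023-08-18.
The date on which the replacement obligation becomes due: 5 business days after Friday, 2023-08-18, skipping weekends — Aug 21, Aug 22, Aug 23, Aug 24, Aug 25 — lands on Friday, 2023-08-25.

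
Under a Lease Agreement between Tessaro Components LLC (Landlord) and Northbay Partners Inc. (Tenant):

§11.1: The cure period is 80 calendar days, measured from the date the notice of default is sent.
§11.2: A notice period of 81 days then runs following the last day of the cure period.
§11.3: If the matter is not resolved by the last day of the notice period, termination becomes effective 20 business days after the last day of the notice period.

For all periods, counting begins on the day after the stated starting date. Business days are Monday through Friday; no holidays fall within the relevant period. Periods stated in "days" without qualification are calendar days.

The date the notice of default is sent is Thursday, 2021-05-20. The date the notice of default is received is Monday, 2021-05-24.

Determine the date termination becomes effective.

The last day of the cure period: 80 calendar days after 2021-05-20 is 2021-08-08.
Adding 81 calendar days to 2021-08-08 gives 2021-10-28, which is the last day of the notice period.
From Thursday, 2021-10-28, 20 business days (Oct 29, Nov 1, Nov 2, Nov 3, …, Nov 23, Nov 24, Nov 25, skipping weekends) brings us to Thursday, 2021-11-25, which is the date termination becomes effective.

2021-11-25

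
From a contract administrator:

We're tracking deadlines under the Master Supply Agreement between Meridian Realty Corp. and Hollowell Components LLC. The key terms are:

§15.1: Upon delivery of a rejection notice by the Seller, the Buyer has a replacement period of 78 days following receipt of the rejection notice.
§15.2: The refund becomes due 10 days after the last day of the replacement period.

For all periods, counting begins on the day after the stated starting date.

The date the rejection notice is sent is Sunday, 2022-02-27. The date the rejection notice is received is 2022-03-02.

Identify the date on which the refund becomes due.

The last day of the replacement period: 2022-03-02 + 78 days = 2022-05-19.
Adding 10 calendar days to 2022-05-19 gives 2022-05-29, which is the date on which the refund becomes due.

2022-05-29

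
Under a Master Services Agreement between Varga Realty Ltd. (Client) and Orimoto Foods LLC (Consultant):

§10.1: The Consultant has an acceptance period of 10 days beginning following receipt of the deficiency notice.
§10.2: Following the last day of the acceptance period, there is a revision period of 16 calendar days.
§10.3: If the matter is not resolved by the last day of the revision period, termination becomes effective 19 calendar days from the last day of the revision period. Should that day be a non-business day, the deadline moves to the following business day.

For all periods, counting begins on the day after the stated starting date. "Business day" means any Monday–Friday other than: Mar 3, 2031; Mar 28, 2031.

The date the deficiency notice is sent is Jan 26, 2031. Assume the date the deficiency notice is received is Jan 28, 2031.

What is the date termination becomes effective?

Adding 10 calendar days to Jan 28, 2031 gives Feb 7, 2031, which is the last day of the acceptance period.
The last day of the revision period: 16 calendar days after Feb 7, 2031 is Feb 23, 2031.
The date termination becomes effective: 19 calendar days after Feb 23, 2031 is Mar 14, 2031. Mar 14, 2031 is a Friday and is not a listed holiday, so no roll-forward applies.

Mar 14, 2031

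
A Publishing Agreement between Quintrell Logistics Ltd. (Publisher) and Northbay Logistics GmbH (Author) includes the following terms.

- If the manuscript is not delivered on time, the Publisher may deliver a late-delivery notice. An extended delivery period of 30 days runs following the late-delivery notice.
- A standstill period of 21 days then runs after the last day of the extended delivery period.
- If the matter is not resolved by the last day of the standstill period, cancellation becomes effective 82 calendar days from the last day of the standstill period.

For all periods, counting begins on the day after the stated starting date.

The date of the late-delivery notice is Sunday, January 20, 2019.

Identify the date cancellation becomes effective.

June 2, 2019

The last day of the extended delivery period: January 20, 2019 + 30 days = February 19, 2019.
The last day of the standstill period: 21 calendar days after February 19, 2019 is March 12, 2019.
The date cancellation becomes effective: March 12, 2019 + 82 days = June 2, 2019.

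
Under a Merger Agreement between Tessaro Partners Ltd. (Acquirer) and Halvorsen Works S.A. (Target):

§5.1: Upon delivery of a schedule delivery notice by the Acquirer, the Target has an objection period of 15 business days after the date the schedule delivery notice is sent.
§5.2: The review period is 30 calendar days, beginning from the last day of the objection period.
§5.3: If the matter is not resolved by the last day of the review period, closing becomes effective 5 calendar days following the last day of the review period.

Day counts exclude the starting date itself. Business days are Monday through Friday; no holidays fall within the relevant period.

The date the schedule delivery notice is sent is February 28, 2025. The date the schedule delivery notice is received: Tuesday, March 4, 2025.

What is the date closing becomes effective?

The last day of the objection period: 15 business days after Friday, February 28, 2025, skipping weekends — Mar 3, Mar 4, Mar 5, Mar 6, …, Mar 19, Mar 20, Mar 21 — lands on Friday, March 21, 2025.
The last day of the review period: 30 calendar days after March 21, 2025 is April 20, 2025.
Adding 5 calendar days to April 20, 2025 gives April 25, 2025, which is the date closing becomes effective.

April 25, 2025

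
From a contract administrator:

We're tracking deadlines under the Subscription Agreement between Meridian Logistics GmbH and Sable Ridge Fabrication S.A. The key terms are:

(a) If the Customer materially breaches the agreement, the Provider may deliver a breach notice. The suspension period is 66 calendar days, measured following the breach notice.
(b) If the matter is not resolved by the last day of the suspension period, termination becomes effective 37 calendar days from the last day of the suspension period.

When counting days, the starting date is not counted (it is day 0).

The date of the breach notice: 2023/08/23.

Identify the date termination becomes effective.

Adding 66 calendar days to 2023/08/23 gives 2023/10/28, which is the last day of the suspension period.
Adding 37 calendar days to 2023/10/28 gives 2023/12/04, which is the date termination becomes effective.

2023/12/04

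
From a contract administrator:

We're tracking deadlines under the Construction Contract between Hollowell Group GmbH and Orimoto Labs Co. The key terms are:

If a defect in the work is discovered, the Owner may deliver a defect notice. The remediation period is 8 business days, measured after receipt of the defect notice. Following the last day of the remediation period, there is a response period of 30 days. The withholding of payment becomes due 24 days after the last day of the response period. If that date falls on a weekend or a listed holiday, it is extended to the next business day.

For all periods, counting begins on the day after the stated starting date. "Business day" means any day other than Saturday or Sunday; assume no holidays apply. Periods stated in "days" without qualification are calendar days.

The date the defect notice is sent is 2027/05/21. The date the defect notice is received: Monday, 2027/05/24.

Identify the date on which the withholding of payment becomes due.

The last day of the remediation period: 8 business days after Monday, 2027/05/24, skipping weekends — May 25, May 26, May 27, May 28, May 31, Jun 1, Jun 2, Jun 3 — lands on Thursday, 2027/06/03.
Adding 30 calendar days to 2027/06/03 gives 2027/07/03, which is the last day of the response period.
Adding 24 calendar days to 2027/07/03 gives 2027/07/27, which is the date on which the withholding of payment becomes due. 2027/07/27 is a Tuesday, so no roll-forward applies.

2027/07/27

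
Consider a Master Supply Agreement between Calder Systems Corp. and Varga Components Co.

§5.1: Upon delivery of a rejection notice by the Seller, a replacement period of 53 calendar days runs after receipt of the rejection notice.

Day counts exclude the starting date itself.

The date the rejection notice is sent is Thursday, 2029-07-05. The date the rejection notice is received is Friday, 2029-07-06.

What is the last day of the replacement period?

2029-08-28

The last day of the replacement period: 2029-07-06 + 53 days = 2029-08-28.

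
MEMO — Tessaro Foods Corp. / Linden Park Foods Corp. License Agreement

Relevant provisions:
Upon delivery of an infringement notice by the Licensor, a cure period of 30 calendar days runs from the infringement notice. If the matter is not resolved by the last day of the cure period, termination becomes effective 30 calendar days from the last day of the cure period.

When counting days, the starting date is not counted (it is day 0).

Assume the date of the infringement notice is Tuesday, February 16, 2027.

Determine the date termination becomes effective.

April 17, 2027

Adding 30 calendar days to February 16, 2027 gives March 18, 2027, which is the last day of the cure period.
The date termination becomes effective: March 18, 2027 + 30 days = April 17, 2027.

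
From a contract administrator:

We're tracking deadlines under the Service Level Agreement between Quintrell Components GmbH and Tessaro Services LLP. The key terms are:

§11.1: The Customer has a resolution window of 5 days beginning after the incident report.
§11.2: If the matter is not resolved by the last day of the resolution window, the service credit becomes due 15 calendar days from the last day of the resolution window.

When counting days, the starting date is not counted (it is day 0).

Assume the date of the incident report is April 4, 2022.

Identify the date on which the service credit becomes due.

April 24, 2022

Adding 5 calendar days to April 4, 2022 gives April 9, 2022, which is the last day of the resolution window.
Adding 15 calendar days to April 9, 2022 gives April 24, 2022, which is the date on which the service credit becomes due.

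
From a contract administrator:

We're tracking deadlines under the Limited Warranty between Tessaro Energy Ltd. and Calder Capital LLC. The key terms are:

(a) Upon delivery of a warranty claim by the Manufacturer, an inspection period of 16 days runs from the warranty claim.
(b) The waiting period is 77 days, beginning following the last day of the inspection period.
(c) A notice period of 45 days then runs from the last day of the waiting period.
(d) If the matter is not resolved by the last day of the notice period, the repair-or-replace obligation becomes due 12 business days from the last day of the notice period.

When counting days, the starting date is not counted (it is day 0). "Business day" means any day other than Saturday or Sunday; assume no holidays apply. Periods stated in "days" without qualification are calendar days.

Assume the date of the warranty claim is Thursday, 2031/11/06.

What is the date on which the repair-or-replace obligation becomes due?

The last day of the inspection period: 16 calendar days after 2031/11/06 is 2031/11/22.
Adding 77 calendar days to 2031/11/22 gives 2032/02/07, which is the last day of the waiting period.
Adding 45 calendar days to 2032/02/07 gives 2032/03/23, which is the last day of the notice period.
From Tuesday, 2032/03/23, 12 business days (Mar 24, Mar 25, Mar 26, Mar 29, …, Apr 6, Apr 7, Apr 8, skipping weekends) brings us to Thursday, 2032/04/08, which is the date on which the repair-or-replace obligation becomes due.

2032/04/08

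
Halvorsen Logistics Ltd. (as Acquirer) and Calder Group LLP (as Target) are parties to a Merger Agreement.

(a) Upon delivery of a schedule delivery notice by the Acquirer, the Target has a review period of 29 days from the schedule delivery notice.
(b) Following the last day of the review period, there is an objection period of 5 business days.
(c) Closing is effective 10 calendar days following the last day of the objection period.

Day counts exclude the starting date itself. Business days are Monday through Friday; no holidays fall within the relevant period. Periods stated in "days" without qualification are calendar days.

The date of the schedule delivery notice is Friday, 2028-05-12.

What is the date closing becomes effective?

Adding 29 calendar days to 2028-05-12 gives 2028-06-10, which is the last day of the review period.
From Saturday, 2028-06-10, 5 business days (Jun 12, Jun 13, Jun 14, Jun 15, Jun 16, skipping weekends) brings us to Friday, 2028-06-16, which is the last day of the objection period.
The date closing becomes effective: 10 calendar days after 2028-06-16 is 2028-06-26.

2028-06-26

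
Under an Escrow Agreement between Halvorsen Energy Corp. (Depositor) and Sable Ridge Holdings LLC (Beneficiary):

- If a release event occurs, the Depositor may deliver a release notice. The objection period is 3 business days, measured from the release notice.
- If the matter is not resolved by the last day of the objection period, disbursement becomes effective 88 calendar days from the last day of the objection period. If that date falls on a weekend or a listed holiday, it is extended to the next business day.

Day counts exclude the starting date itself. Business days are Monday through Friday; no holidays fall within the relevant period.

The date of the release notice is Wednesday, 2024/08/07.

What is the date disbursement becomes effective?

2024/11/08

The last day of the objection period: 3 business days after Wednesday, 2024/08/07, skipping weekends — Aug 8, Aug 9, Aug 12 — lands on Monday, 2024/08/12.
The date disbursement becomes effective: 88 calendar days after 2024/08/12 is 2024/11/08. 2024/11/08 is a Friday, so no roll-forward applies.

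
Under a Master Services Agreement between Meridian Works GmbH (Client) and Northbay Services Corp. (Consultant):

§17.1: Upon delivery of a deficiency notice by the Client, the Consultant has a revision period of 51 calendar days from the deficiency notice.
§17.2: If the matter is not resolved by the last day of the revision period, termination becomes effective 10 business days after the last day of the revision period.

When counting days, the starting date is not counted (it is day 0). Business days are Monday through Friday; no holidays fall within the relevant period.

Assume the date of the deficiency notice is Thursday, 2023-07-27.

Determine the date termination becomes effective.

2023-09-29

Adding 51 calendar days to 2023-07-27 gives 2023-09-16, which is the last day of the revision period.
The date termination becomes effective: counting 10 business days from Saturday, 2023-09-16 (Sep 18, Sep 19, Sep 20, Sep 21, Sep 22, Sep 25, Sep 26, Sep 27, Sep 28, Sep 29, skipping weekends) reaches Friday, 2023-09-29.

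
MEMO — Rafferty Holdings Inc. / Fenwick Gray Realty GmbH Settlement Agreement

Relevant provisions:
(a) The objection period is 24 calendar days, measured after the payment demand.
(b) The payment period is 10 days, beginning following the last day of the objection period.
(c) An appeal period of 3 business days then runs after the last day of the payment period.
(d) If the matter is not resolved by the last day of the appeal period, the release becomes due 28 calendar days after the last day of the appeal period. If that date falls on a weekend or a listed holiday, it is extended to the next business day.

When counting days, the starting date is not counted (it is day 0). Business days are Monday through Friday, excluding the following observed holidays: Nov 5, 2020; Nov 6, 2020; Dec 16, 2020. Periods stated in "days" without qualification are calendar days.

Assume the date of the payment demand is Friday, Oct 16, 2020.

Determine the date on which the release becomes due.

Dec 22, 2020

The last day of the objection period: 24 calendar days after Oct 16, 2020 is Nov 9, 2020.
The last day of the payment period: Nov 9, 2020 + 10 days = Nov 19, 2020.
From Thursday, Nov 19, 2020, 3 business days (Nov 20, Nov 23, Nov 24, skipping weekends) brings us to Tuesday, Nov 24, 2020, which is the last day of the appeal period.
Adding 28 calendar days to Nov 24, 2020 gives Dec 22, 2020, which is the date on which the release becomes due. Dec 22, 2020 is a Tuesday and is not a listed holiday, so no roll-forward applies.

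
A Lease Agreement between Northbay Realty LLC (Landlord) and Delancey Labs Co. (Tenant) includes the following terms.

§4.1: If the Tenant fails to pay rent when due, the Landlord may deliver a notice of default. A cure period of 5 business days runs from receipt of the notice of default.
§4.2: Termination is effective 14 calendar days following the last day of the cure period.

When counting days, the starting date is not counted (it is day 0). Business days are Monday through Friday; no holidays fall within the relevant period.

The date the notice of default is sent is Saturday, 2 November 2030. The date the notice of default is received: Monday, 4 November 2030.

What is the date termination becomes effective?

The last day of the cure period: 5 business days after Monday, 4 November 2030, skipping weekends — Nov 5, Nov 6, Nov 7, Nov 8, Nov 11 — lands on Monday, 11 November 2030.
The date termination becomes effective: 11 November 2030 + 14 days = 25 November 2030.

25 November 2030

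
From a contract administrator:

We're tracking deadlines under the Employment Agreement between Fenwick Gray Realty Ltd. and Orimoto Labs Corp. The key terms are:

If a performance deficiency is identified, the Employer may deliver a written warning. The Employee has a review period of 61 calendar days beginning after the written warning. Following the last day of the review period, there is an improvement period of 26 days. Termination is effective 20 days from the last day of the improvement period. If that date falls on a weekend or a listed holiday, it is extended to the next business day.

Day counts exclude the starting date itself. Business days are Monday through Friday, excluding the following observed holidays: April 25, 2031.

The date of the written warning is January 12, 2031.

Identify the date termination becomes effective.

The last day of the review period: January 12, 2031 + 61 days = March 14, 2031.
Adding 26 calendar days to March 14, 2031 gives April 9, 2031, which is the last day of the improvement period.
The date termination becomes effective: 20 calendar days after April 9, 2031 is April 29, 2031. April 29, 2031 is a Tuesday and is not a listed holiday, so no roll-forward applies.

April 29, 2031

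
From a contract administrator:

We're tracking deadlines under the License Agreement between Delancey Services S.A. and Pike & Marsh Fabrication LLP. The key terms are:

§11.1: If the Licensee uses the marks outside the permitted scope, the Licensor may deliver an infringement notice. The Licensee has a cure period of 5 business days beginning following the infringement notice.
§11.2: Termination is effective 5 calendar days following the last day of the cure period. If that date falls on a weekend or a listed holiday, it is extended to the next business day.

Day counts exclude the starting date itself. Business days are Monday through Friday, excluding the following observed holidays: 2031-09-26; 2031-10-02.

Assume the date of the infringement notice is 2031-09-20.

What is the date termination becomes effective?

2031-10-06

The last day of the cure period: counting 5 business days from Saturday, 2031-09-20 (Sep 22, Sep 23, Sep 24, Sep 25, Sep 29, skipping weekends and the listed holiday on Sep 26) reaches Monday, 2031-09-29.
The date termination becomes effective: 2031-09-29 + 5 days = 2031-10-04. That falls on a Saturday, so it rolls to the next business day, Monday, 2031-10-06.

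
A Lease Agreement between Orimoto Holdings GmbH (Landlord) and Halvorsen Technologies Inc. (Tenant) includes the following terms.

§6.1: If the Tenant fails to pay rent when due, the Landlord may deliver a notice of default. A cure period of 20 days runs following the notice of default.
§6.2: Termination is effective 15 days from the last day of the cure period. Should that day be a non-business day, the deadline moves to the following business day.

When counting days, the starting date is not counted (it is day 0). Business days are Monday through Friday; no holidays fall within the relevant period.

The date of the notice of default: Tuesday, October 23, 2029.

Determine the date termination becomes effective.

November 27, 2029

Adding 20 calendar days to October 23, 2029 gives November 12, 2029, which is the last day of the cure period.
Adding 15 calendar days to November 12, 2029 gives November 27, 2029, which is the date termination becomes effective. November 27, 2029 is a Tuesday, so no roll-forward applies.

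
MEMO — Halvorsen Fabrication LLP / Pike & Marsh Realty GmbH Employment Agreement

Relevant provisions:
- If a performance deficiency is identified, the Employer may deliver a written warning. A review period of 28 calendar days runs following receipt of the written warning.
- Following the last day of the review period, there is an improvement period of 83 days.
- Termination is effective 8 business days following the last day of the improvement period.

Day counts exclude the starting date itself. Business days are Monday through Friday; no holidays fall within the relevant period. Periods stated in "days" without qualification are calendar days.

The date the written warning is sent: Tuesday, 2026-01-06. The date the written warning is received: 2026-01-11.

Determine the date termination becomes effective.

Adding 28 calendar days to 2026-01-11 gives 2026-02-08, which is the last day of the review period.
The last day of the improvement period: 83 calendar days after 2026-02-08 is 2026-05-02.
From Saturday, 2026-05-02, 8 business days (May 4, May 5, May 6, May 7, May 8, May 11, May 12, May 13, skipping weekends) brings us to Wednesday, 2026-05-13, which is the date termination becomes effective.

2026-05-13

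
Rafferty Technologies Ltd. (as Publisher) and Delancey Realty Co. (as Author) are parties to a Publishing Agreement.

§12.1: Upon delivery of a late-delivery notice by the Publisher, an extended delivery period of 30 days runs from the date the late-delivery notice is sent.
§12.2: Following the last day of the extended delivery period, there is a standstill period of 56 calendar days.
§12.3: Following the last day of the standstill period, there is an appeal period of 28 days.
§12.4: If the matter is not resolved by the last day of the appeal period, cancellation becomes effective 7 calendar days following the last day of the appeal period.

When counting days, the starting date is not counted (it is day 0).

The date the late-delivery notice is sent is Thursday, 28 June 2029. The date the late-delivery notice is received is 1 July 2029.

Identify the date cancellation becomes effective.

27 October 2029

The last day of the extended delivery period: 28 June 2029 + 30 days = 28 July 2029.
The last day of the standstill period: 56 calendar days after 28 July 2029 is 22 September 2029.
Adding 28 calendar days to 22 September 2029 gives 20 October 2029, which is the last day of the appeal period.
Adding 7 calendar days to 20 October 2029 gives 27 October 2029, which is the date cancellation becomes effective.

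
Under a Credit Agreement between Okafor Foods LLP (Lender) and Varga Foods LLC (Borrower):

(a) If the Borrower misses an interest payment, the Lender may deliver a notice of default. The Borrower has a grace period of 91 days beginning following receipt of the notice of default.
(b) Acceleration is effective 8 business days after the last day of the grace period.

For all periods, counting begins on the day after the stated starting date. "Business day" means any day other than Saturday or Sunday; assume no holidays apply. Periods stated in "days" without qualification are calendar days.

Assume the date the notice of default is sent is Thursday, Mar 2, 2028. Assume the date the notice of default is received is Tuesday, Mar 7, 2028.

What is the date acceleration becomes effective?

The last day of the grace period: 91 calendar days after Mar 7, 2028 is Jun 6, 2028.
From Tuesday, Jun 6, 2028, 8 business days (Jun 7, Jun 8, Jun 9, Jun 12, Jun 13, Jun 14, Jun 15, Jun 16, skipping weekends) brings us to Friday, Jun 16, 2028, which is the date acceleration becomes effective.

Jun 16, 2028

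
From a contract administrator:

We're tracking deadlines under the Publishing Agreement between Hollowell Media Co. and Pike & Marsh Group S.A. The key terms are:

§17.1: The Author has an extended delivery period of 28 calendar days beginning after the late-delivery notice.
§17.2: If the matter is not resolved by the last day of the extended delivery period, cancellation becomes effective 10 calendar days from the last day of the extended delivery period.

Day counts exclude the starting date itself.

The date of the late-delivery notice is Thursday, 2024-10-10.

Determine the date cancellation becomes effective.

2024-11-17

Adding 28 calendar days to 2024-10-10 gives 2024-11-07, which is the last day of the extended delivery period.
The date cancellation becomes effective: 2024-11-07 + 10 days = 2024-11-17.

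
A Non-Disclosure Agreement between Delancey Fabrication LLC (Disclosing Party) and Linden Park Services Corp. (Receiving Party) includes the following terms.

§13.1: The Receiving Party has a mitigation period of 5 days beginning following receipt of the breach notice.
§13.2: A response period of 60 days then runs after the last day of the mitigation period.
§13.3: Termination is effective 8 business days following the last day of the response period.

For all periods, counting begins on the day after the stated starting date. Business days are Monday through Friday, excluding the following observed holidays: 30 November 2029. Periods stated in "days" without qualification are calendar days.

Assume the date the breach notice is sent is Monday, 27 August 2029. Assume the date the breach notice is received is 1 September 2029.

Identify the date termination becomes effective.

15 November 2029

Adding 5 calendar days to 1 September 2029 gives 6 September 2029, which is the last day of the mitigation period.
The last day of the response period: 6 September 2029 + 60 days = 5 November 2029.
From Monday, 5 November 2029, 8 business days (Nov 6, Nov 7, Nov 8, Nov 9, Nov 12, Nov 13, Nov 14, Nov 15, skipping weekends) brings us to Thursday, 15 November 2029, which is the date termination becomes effective.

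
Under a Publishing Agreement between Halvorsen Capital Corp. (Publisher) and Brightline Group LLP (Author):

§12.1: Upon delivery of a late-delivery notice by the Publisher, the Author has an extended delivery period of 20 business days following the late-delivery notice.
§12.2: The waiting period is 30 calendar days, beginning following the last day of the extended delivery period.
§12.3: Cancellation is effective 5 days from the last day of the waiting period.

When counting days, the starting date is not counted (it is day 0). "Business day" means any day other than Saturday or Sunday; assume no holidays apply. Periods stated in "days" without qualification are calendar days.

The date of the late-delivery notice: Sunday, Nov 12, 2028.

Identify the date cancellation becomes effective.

Jan 12, 2029

The last day of the extended delivery period: 20 business days after Sunday, Nov 12, 2028, skipping weekends — Nov 13, Nov 14, Nov 15, Nov 16, …, Dec 6, Dec 7, Dec 8 — lands on Friday, Dec 8, 2028.
The last day of the waiting period: 30 calendar days after Dec 8, 2028 is Jan 7, 2029.
Adding 5 calendar days to Jan 7, 2029 gives Jan 12, 2029, which is the date cancellation becomes effective.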